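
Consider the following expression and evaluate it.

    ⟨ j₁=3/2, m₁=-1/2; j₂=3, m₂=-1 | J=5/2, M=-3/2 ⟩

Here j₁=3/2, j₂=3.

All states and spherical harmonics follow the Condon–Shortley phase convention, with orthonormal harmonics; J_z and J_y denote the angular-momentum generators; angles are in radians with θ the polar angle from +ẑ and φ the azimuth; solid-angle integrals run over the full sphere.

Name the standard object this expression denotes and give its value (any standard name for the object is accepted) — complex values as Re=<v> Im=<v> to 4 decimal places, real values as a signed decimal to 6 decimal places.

Clebsch–Gordan coefficient, −√(7/20) ≈ -0.591608

This is a Clebsch–Gordan (vector-coupling) coefficient.
j₁+j₂−J=2  J+j₁−j₂=1  J−j₁+j₂=4  j₁+j₂+J+1=8
(j₁±m₁, j₂±m₂, J±M) = (1,2,2,4,1,4)
P² = 576/35
sum k=1..2:
  [1] −1/6 = -1/6
  [2] +1/48 = 1/48
S = -7/48
C² = P²·S² = 7/20 ; C = -0.591608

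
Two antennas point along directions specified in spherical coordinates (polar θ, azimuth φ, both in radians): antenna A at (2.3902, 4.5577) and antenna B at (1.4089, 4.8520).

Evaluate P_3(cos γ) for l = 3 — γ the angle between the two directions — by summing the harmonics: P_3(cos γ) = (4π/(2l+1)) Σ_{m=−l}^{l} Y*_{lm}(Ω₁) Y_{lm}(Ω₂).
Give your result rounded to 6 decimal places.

Expand P_3 via completeness: Σ_{m} conj(Y_{3,m}) at Ω₁ times Y_{3,m} at Ω₂ —
  term(m=-3) = 0.03380 - 0.04113j   from Y*(Ω₁)=0.05941 + 0.11869j, Y(Ω₂)=-0.16311 - 0.36640j
  term(m=-2) = -0.04644 + 0.03100j   from Y*(Ω₁)=0.33150 - 0.10596j, Y(Ω₂)=-0.15424 + 0.04422j
  term(m=-1) = -0.09785 + 0.02966j   from Y*(Ω₁)=-0.05676 - 0.36402j, Y(Ω₂)=-0.03862 - 0.27482j
  term(m=+0) = -0.01554 + 0.00000j   from Y*(Ω₁)=0.09002 + 0.00000j, Y(Ω₂)=-0.17264 + 0.00000j
  term(m=+1) = -0.09785 - 0.02966j   from Y*(Ω₁)=0.05676 - 0.36402j, Y(Ω₂)=0.03862 - 0.27482j
  term(m=+2) = -0.04644 - 0.03100j   from Y*(Ω₁)=0.33150 + 0.10596j, Y(Ω₂)=-0.15424 - 0.04422j
  term(m=+3) = 0.03380 + 0.04113j   from Y*(Ω₁)=-0.05941 + 0.11869j, Y(Ω₂)=0.16311 - 0.36640j
Accumulated sum -0.23652 + 0.00000j; after 4π/(2l+1) scaling, -0.42461 + 0.00000j ⇒ P_3 = -0.424606

-0.424606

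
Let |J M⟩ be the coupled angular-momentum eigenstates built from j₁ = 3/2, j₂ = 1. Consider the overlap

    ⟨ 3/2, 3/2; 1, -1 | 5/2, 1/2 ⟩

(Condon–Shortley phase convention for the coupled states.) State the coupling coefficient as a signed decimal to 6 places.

+√(1/10) ≈ +0.316228

√[6·0!3!2!/6! · 3!0!0!2!3!2!] = √(72/5)
  +(−1)^0/∏(0,0,0,0,3,2)! = 1/12  (running 1/12)
⟨..|..⟩ = √(72/5)·(1/12) = +0.316228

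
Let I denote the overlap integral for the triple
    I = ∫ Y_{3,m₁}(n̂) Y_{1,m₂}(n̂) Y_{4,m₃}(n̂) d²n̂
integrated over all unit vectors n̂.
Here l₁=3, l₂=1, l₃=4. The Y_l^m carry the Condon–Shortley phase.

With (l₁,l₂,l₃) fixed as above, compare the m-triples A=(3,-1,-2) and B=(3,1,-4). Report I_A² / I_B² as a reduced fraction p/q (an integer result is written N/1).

1/28

l's match ⇒ only the (l;m) 3-j factors differ between A and B.
A: triangle coeff Δ(3,1,4) = 1/252; Σ_t [0,0]: t=0:+1/1440 = 1/1440; (3j)²=1/252 [(3 1 4; 3 -1 -2)], sign=+1
B: triangle coeff Δ(3,1,4) = 1/252; Σ_t [0,0]: t=0:+1/1440 = 1/1440; (3j)²=1/9 [(3 1 4; 3 1 -4)], sign=+1
I_A²/I_B² = (1/252)/(1/9) = 1/28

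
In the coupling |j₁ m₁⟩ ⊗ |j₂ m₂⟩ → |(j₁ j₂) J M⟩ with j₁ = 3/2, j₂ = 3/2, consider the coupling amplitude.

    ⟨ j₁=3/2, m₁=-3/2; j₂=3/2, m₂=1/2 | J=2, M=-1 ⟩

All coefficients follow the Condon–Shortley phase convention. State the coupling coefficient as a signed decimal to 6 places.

j₁+j₂−J=1  J+j₁−j₂=2  J−j₁+j₂=2  j₁+j₂+J+1=6
(j₁±m₁, j₂±m₂, J±M) = (0,3,2,1,1,3)
P² = 2
sum k=1..1:
  [1] −1/2 = -1/2
S = -1/2
C² = P²·S² = 1/2 ; C = -0.707107

−√(1/2) ≈ -0.707107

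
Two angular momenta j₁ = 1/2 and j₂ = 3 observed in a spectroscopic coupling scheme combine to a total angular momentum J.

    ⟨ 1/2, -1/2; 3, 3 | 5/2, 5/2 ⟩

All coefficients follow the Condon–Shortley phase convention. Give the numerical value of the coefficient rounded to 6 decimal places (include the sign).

-0.925820  (= −√(6/7))

triangle: 1!×0!×5!/7! = 120/5040
(j±m)!: 0!×1!×6!×0!×5!×0! = 86400
prefactor² = (2J+1)×Δ×N² = 86400/7
  k=1: −1/(1!×0!×0!×5!×0!×0!) = -1/120
Σ = -1/120  ⇒  CG² = 86400/7×(-1/120)² = 6/7
CG = −√(6/7) = -0.925820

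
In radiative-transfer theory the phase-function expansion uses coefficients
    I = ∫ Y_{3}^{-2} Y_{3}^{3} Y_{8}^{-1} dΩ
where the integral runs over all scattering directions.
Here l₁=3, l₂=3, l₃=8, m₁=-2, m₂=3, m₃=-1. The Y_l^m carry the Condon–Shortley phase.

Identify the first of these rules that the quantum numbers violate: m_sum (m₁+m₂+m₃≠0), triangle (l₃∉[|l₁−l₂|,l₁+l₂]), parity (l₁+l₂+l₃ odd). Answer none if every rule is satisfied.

azimuthal sum: -2 + 3 − 1 = 0  ✓
l₃ must lie in [0,6]; have l₃=8  ✗
L = 3 + 3 + 8 = 14 (even)

triangle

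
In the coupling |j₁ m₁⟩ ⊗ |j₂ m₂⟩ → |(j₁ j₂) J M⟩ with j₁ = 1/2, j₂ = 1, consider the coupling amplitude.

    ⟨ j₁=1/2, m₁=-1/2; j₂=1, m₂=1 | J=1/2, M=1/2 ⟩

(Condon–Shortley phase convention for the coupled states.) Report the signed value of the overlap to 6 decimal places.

−√(2/3) = -0.816497

j₁+j₂−J=1  J+j₁−j₂=0  J−j₁+j₂=1  j₁+j₂+J+1=3
(j₁±m₁, j₂±m₂, J±M) = (0,1,2,0,1,0)
P² = 2/3
sum k=1..1:
  [1] −1/1 = -1
S = -1
C² = P²·S² = 2/3 ; C = -0.816497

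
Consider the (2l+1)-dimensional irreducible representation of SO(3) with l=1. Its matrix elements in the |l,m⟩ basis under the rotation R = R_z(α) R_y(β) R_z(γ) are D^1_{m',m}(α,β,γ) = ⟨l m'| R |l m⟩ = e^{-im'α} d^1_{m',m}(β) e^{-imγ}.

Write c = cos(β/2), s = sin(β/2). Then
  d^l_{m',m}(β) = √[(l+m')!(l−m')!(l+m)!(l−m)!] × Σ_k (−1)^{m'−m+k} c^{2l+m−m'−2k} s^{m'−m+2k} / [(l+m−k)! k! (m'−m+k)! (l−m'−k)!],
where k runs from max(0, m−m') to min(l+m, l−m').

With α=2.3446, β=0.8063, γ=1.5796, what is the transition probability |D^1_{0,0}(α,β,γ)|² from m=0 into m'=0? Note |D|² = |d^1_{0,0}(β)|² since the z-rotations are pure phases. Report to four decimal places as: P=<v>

D^1_{0,0}(2.3446,0.8063,1.5796) = e^{-i·0·2.3446}·d^1_{0,0}(0.8063)·e^{-i·0·1.5796}. Compute d first:
Half-angle: c=0.919830, s=0.392318. N=√(1·1·1·1)=1.000000
The bounds max(0,m−m')=0 and min(l+m,l−m')=1 give 2 terms
  k=0: (−1)^0·1.0000/(1)·0.9198^2·0.3923^0 = +0.846087
  k=1: (−1)^1·1.0000/(1)·0.9198^0·0.3923^2 = -0.153913
d^1_{0,0}(0.8063) = +0.846087 -0.153913 = +0.692174
|D^1_{0,0}|² = |d^1_{0,0}(β)|² = (+0.692174)² = 0.479104 (the z-rotation phases have unit modulus)

P=0.4791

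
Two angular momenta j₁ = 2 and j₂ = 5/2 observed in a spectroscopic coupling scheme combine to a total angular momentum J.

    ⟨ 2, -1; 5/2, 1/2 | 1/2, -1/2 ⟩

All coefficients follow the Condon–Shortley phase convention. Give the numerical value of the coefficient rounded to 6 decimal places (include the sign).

-0.365148  (= −√(2/15))

√[2·4!0!1!/6! · 1!3!3!2!0!1!] = √(24/5)
  +(−1)^3/∏(3,1,0,0,0,1)! = -1/6  (running -1/6)
⟨..|..⟩ = √(24/5)·(-1/6) = -0.365148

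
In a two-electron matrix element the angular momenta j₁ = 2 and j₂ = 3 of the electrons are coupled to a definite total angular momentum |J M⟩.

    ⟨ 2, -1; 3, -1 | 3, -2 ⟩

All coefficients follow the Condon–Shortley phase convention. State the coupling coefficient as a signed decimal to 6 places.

√[7·2!2!4!/9! · 1!3!2!4!1!5!] = √(64)
  +(−1)^1/∏(1,1,2,1,0,3)! = -1/12  (running -1/12)
  +(−1)^2/∏(2,0,1,0,1,4)! = 1/48  (running -1/16)
⟨..|..⟩ = √(64)·(-1/16) = -0.500000

-0.500000  (= −√(1/4))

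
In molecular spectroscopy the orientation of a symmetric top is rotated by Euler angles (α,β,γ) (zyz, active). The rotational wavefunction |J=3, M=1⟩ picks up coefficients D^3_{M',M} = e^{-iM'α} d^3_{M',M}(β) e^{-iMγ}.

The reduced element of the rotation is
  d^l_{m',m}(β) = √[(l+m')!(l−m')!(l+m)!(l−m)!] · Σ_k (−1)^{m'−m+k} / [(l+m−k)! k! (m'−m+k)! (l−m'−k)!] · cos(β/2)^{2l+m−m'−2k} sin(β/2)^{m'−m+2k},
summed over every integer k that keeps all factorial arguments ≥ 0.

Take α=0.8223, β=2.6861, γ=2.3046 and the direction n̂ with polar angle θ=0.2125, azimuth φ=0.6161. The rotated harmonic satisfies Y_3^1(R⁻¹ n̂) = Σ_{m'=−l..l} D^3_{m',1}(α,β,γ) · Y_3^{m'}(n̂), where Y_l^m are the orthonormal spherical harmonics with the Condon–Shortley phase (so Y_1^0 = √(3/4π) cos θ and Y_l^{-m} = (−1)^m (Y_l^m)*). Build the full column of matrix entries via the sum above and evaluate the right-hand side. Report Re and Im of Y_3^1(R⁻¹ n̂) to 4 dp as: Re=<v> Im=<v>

Need the full column D^3_{m',1} for m'=−3..3 at α=0.8223, β=2.6861, γ=2.3046.
cos(β/2)=0.225783, sin(β/2)=0.974178
d^3_{-3,1}: single k=4 term ⇒ +0.177820;  D = +0.175483+0.028734i
d^3_{-2,1}: k∈[3..4] ⇒ +0.067300 -0.626443 = -0.559143;  D = -0.441718+0.342820i
d^3_{-1,1}: k∈[2..4] ⇒ +0.014798 -0.367302 +0.854730 = +0.502226;  D = +0.044387-0.500260i
d^3_{0,1}: k∈[1..3] ⇒ +0.001980 -0.110585 +0.686234 = +0.577628;  D = -0.386837-0.428966i
d^3_{1,1}: k∈[0..2] ⇒ +0.000132 -0.019730 +0.275477 = +0.255879;  D = -0.255852-0.003759i
d^3_{2,1}: k∈[0..1] ⇒ -0.001808 +0.067300 = +0.065493;  D = -0.045270+0.047327i
d^3_{3,1}: single k=0 term ⇒ +0.009552;  D = +0.000564+0.009535i
Y_3^{m'}(θ=0.2125,φ=0.6161) and Σ D·Y over m':
  (+0.1755+0.0287i)·(-0.0011-0.0038i)  (-0.4417+0.3428i)·(+0.0148-0.0419i)  (+0.0444-0.5003i)·(+0.2101-0.1488i)  (-0.3868-0.4290i)·(+0.6484+0.0000i)  (-0.2559-0.0038i)·(-0.2101-0.1488i)  (-0.0453+0.0473i)·(+0.0148+0.0419i)  (+0.0006+0.0095i)·(+0.0011-0.0038i)
Y_3^1(R⁻¹ n̂) = -0.257585-0.329337i

Re=-0.2576 Im=-0.3293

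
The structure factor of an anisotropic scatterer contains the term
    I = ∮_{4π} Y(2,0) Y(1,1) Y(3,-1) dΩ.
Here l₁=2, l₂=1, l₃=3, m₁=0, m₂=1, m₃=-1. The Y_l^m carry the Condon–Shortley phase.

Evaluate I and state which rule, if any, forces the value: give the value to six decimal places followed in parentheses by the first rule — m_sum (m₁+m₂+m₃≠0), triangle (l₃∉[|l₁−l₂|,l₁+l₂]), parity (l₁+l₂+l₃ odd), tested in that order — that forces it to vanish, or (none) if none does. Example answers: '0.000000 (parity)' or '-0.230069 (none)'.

-0.202301 (none)

Rules hold: Σm=0, L=6 even, 1≤3≤3.
N = 5·3·7 = 105
Δ = 0!·4!·2!/7! = 1/105
Racah Σ t=0..0: t=0:+1/4 = 1/4
⇒ 3j(2 1 3; 0 0 0)² = 3/35, sgn -1
Racah Σ t=0..0: t=0:+1/8 = 1/8
⇒ 3j(2 1 3; 0 1 -1)² = 2/35, sgn +1
4πI² = N·(3j₀)²·(3jₘ)² = 18/35
I = -1·√(0.514286/4π) = -0.20230066
No selection rule forces the value: the integral is nonzero (none).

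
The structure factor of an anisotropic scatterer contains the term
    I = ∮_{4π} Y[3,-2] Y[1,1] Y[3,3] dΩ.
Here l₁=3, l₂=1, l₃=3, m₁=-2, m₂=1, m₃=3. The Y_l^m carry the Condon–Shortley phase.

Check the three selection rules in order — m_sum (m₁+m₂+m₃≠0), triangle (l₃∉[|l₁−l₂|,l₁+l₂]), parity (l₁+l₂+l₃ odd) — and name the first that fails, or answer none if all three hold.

m_sum

Σmᵢ = 2  ✗
l₃∈[|l₁−l₂|,l₁+l₂]=[2,4], have l₃=3
Σlᵢ = 7 ⇒ odd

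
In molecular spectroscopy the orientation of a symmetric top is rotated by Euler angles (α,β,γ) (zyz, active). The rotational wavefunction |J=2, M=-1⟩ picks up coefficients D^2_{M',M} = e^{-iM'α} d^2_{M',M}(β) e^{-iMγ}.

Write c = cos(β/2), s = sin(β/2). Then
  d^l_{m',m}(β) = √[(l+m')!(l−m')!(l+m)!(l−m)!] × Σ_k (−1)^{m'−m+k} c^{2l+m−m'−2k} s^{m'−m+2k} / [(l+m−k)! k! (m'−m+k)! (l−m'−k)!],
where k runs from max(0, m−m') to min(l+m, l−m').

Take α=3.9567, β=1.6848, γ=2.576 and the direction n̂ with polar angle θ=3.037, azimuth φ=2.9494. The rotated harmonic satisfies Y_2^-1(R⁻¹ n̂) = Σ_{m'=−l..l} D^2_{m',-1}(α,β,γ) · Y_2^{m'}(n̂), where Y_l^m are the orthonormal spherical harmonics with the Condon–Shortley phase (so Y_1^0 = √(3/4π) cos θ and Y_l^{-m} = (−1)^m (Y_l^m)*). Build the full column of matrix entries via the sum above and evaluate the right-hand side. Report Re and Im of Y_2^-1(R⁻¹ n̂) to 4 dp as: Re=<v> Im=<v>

Need the full column D^2_{m',-1} for m'=−2..2 at α=3.9567, β=1.6848, γ=2.5760.
cos(β/2)=0.665674, sin(β/2)=0.746243
d^2_{-2,-1}: single k=1 term ⇒ +0.440245;  D = -0.213446-0.385041i
d^2_{-1,-1}: k∈[0..1] ⇒ +0.196357 -0.740295 = -0.543938;  D = -0.527093-0.134317i
d^2_{0,-1}: k∈[0..1] ⇒ -0.539188 +0.677607 = +0.138419;  D = -0.116863+0.074181i
d^2_{1,-1}: k∈[0..1] ⇒ +0.740295 -0.310114 = +0.430181;  D = +0.081284-0.422432i
d^2_{2,-1}: single k=0 term ⇒ -0.553264;  D = -0.323718-0.448673i
Y_2^{m'}(θ=3.037,φ=2.9494) and Σ D·Y over m':
  (-0.2134-0.3850i)·(+0.0039+0.0016i)  (-0.5271-0.1343i)·(+0.0787+0.0153i)  (-0.1169+0.0742i)·(+0.6205+0.0000i)  (+0.0813-0.4224i)·(-0.0787+0.0153i)  (-0.3237-0.4487i)·(+0.0039-0.0016i)
Y_2^-1(R⁻¹ n̂) = -0.114079+0.058802i

Re=-0.1141 Im=0.0588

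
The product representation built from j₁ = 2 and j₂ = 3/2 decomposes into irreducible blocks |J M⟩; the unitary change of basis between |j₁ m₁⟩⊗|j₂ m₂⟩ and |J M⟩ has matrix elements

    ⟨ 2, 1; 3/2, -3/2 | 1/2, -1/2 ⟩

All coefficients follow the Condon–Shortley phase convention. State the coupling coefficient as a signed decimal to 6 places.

√[2·3!1!0!/5! · 3!1!0!3!0!1!] = √(18/5)
  +(−1)^0/∏(0,3,1,0,0,0)! = 1/6  (running 1/6)
⟨..|..⟩ = √(18/5)·(1/6) = +0.316228

+√(1/10) = +0.316228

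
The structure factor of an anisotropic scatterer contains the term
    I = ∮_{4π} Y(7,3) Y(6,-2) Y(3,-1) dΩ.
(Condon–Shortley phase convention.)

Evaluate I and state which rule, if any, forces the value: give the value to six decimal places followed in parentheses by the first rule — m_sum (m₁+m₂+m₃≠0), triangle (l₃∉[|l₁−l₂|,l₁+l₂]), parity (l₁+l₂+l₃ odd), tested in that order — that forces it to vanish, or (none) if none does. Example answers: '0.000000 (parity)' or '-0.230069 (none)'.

Rules hold: Σm=0, L=16 even, 1≤3≤13.
N = 15·13·7 = 1365
Δ = 10!·4!·2!/17! = 1/2042040
Racah Σ t=4..6: t=4:+1/207360 t=5:−1/57600 t=6:+1/207360 = -1/129600
⇒ 3j(7 6 3; 0 0 0)² = 168/12155, sgn +1
Racah Σ t=2..4: t=2:+1/645120 t=3:−1/181440 t=4:+1/829440 = -1/362880
⇒ 3j(7 6 3; 3 -2 -1)² = 256/17017, sgn -1
4πI² = N·(3j₀)²·(3jₘ)² = 129024/454597
I = -1·√(0.283821/4π) = -0.15028548
No selection rule forces the value: the integral is nonzero (none).

-0.150285 (none)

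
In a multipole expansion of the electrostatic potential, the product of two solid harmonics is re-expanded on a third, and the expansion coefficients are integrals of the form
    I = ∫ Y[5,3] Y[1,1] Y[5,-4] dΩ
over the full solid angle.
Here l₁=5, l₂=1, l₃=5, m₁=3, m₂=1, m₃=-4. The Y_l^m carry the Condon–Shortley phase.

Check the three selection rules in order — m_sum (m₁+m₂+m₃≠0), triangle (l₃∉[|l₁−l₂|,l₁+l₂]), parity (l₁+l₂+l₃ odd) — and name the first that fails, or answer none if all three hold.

parity

Σmᵢ = 0  ✓
l₃∈[|l₁−l₂|,l₁+l₂]=[4,6], have l₃=5  ✓
Σlᵢ = 11 ⇒ odd  ✗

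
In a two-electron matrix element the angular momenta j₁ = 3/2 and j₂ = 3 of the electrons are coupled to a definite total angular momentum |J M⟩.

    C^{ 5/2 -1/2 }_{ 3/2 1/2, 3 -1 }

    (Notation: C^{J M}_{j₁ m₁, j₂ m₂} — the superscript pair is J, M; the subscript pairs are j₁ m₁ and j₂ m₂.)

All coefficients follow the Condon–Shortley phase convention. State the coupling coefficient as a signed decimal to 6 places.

-0.119523  (= −√(1/70))

j₁+j₂−J=2  J+j₁−j₂=1  J−j₁+j₂=4  j₁+j₂+J+1=8
(j₁±m₁, j₂±m₂, J±M) = (2,1,2,4,2,3)
P² = 288/35
sum k=0..1:
  [0] +1/8 = 1/8
  [1] −1/6 = -1/6
S = -1/24
C² = P²·S² = 1/70 ; C = -0.119523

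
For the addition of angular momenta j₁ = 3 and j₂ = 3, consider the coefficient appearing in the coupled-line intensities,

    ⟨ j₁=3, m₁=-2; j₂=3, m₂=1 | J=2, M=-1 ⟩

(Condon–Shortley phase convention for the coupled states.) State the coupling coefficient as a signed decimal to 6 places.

√[5·4!2!2!/9! · 1!5!4!2!1!3!] = √(320/7)
  +(−1)^3/∏(3,1,2,1,0,1)! = -1/12  (running -1/12)
  +(−1)^4/∏(4,0,1,0,1,2)! = 1/48  (running -1/16)
⟨..|..⟩ = √(320/7)·(-1/16) = -0.422577

-0.422577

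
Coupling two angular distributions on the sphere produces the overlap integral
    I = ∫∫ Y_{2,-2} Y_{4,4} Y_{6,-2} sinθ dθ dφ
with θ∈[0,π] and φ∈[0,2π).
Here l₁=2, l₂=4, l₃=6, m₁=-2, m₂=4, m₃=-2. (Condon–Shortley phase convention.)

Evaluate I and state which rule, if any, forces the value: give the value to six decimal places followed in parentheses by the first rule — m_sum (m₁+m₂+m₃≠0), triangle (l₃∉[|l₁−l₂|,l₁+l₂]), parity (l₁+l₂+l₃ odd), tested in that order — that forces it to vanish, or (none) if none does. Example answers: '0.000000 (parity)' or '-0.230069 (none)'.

0.015904 (none)

Rules hold: Σm=0, L=12 even, 2≤6≤6.
N = 5·9·13 = 585
Δ = 0!·4!·8!/13! = 1/6435
Racah Σ t=0..0: t=0:+1/2304 = 1/2304
⇒ 3j(2 4 6; 0 0 0)² = 5/143, sgn +1
Racah Σ t=0..0: t=0:+1/967680 = 1/967680
⇒ 3j(2 4 6; -2 4 -2)² = 1/6435, sgn +1
4πI² = N·(3j₀)²·(3jₘ)² = 5/1573
I = +1·√(0.00317864/4π) = 0.01590434
No selection rule forces the value: the integral is nonzero (none).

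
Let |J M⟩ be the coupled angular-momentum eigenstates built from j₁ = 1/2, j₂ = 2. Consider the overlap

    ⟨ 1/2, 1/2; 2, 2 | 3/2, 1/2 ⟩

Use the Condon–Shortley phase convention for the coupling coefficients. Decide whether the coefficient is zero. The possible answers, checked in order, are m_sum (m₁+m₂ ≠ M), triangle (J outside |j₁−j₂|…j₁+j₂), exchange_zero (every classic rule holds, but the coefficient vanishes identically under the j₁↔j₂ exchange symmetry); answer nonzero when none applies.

m_sum

m-sum: m₁+m₂ = 1/2+2 = 5/2, M = 1/2  ✗ ⇒ coefficient is 0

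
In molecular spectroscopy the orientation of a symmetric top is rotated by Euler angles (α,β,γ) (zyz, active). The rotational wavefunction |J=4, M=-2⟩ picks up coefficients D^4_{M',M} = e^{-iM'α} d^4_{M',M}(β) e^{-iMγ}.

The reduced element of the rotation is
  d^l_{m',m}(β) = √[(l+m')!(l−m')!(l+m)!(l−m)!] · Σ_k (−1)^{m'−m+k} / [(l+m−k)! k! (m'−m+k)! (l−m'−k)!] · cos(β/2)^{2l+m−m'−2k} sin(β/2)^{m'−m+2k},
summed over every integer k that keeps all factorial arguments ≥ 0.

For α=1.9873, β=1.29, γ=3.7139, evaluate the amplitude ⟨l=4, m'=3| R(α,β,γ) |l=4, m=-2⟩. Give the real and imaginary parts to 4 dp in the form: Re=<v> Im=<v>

Split into d^4_{3,-2}(β=1.2900) × two z-phases.
c=cos(1.290000/2)=0.799100, s=sin(1.290000/2)=0.601198; N=√[5040·1·2·720]=2693.993318
k: max(0,(-2)−(3))=0 … min(4+(-2),4−(3))=1
  k=0: (−1)^5·2693.9933/(240)·0.7991^3·0.6012^5 = -0.449860
  k=1: (−1)^6·2693.9933/(720)·0.7991^1·0.6012^7 = +0.084877
d^4_{3,-2}(1.2900) = -0.449860 +0.084877 = -0.364983
Phases: e^{-i·(3)·1.9873}=+0.948830+0.315786i, e^{-i·(-2)·3.7139}=+0.413397+0.910551i ⇒ D=-0.038215-0.362977i

Re=-0.0382 Im=-0.3630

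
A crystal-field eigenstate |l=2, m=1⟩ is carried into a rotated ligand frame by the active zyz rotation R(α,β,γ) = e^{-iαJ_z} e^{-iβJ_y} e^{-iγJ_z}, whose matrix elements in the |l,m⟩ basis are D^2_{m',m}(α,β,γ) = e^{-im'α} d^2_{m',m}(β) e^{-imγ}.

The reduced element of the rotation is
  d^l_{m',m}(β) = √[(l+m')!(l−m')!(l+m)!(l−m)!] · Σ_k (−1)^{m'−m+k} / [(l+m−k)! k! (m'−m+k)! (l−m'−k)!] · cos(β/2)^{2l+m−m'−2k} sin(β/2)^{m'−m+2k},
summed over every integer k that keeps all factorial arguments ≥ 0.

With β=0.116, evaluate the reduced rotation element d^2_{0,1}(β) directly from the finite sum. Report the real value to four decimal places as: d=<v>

d^2_{0,1}(β=0.1160) via the finite sum:
c=cos(0.116000/2)=0.998318, s=sin(0.116000/2)=0.057967; N=√[2·2·6·1]=4.898979
k: max(0,(1)−(0))=1 … min(2+(1),2−(0))=2
  k=1: (−1)^0·4.8990/(2)·0.9983^3·0.0580^1 = +0.141276
  k=2: (−1)^1·4.8990/(2)·0.9983^1·0.0580^3 = -0.000476
d^2_{0,1}(0.1160) = +0.141276 -0.000476 = +0.140799

d=0.1408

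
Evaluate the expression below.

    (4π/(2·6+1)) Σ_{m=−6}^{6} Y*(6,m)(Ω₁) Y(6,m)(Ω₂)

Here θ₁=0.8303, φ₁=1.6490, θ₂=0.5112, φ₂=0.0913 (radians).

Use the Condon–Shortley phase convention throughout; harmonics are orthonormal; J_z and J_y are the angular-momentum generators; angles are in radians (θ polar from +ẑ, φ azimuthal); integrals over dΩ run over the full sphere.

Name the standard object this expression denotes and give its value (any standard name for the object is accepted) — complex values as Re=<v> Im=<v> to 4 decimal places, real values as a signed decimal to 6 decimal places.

Legendre polynomial (addition theorem), +0.188190

This sum is the spherical-harmonic addition theorem: it equals the Legendre polynomial P_l(cos γ) of the angle γ between the two directions.
Summing Y*_{l m}(θ₁,φ₁)·Y_{l m}(θ₂,φ₂) over m ∈ [−6, 6]; prefactor 4π/(2·6+1) = 0.966644:
  m=-6: Y*=-0.06969 - 0.03533j  Y=0.00565 - 0.00345j  product -0.00052 + 0.00004j
  m=-5: Y*=-0.09429 + 0.22871j  Y=0.03671 - 0.01803j  product 0.00066 + 0.01010j
  m=-4: Y*=0.40377 + 0.13059j  Y=0.14064 - 0.05377j  product 0.06381 - 0.00335j
  m=-3: Y*=0.08245 - 0.34495j  Y=0.34373 - 0.09657j  product -0.00497 - 0.12653j
  m=-2: Y*=0.06245 + 0.00985j  Y=0.49075 - 0.09062j  product 0.03154 - 0.00083j
  m=-1: Y*=0.02914 - 0.37187j  Y=0.22303 - 0.02042j  product -0.00109 - 0.08353j
  m=+0: Y*=-0.04352 + 0.00000j  Y=-0.36381 + 0.00000j  product 0.01583 + 0.00000j
  m=+1: Y*=-0.02914 - 0.37187j  Y=-0.22303 - 0.02042j  product -0.00109 + 0.08353j
  m=+2: Y*=0.06245 - 0.00985j  Y=0.49075 + 0.09062j  product 0.03154 + 0.00083j
  m=+3: Y*=-0.08245 - 0.34495j  Y=-0.34373 - 0.09657j  product -0.00497 + 0.12653j
  m=+4: Y*=0.40377 - 0.13059j  Y=0.14064 + 0.05377j  product 0.06381 + 0.00335j
  m=+5: Y*=0.09429 + 0.22871j  Y=-0.03671 - 0.01803j  product 0.00066 - 0.01010j
  m=+6: Y*=-0.06969 + 0.03533j  Y=0.00565 + 0.00345j  product -0.00052 - 0.00004j
Σ over m = 0.19468 + 0.00000j; ×(4π/13) → 0.18819 + 0.00000j. Real part: 0.188190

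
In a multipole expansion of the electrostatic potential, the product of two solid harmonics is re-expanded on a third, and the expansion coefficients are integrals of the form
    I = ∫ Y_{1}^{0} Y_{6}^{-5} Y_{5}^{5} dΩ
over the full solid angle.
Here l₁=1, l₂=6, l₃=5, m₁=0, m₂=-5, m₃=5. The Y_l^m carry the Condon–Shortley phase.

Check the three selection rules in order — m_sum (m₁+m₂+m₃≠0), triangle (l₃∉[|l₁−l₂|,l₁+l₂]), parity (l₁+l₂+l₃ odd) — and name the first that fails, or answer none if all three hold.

m₁+m₂+m₃ = 0 − 5 + 5 = 0  ✓
triangle: |1−6|=5 ≤ l₃=5 ≤ 1+6=7  ✓
parity: l₁+l₂+l₃ = 12 is even  ✓

none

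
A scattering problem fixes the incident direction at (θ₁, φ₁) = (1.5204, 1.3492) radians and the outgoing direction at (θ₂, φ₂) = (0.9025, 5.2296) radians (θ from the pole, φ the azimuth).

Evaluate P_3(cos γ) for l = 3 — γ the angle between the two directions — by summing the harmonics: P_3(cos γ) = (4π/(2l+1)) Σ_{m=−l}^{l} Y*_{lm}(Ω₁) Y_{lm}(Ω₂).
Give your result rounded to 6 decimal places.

Addition theorem: P_3(cos γ) = (4π/7) Σ_m Y*_{lm}(Ω₁) Y_{lm}(Ω₂), m = −3…3:
  [-3]  conj(Y_{3,-3})(Ω₁) = (-0.256403, -0.327126) ; Y_{3,-3}(Ω₂) = (-0.201696, -0.003866) ; Δ = (0.050451, 0.066971)
  [-2]  conj(Y_{3,-2})(Ω₁) = (-0.046391, 0.022021) ; Y_{3,-2}(Ω₂) = (-0.199359, 0.335332) ; Δ = (0.001864, -0.019946)
  [-1]  conj(Y_{3,-1})(Ω₁) = (-0.070041, -0.310882) ; Y_{3,-1}(Ω₂) = (0.115367, 0.202803) ; Δ = (0.054967, -0.050070)
  [+0]  conj(Y_{3,0})(Ω₁) = (-0.056158, -0.000000) ; Y_{3,0}(Ω₂) = (-0.249777, 0.000000) ; Δ = (0.014027, 0.000000)
  [+1]  conj(Y_{3,1})(Ω₁) = (0.070041, -0.310882) ; Y_{3,1}(Ω₂) = (-0.115367, 0.202803) ; Δ = (0.054967, 0.050070)
  [+2]  conj(Y_{3,2})(Ω₁) = (-0.046391, -0.022021) ; Y_{3,2}(Ω₂) = (-0.199359, -0.335332) ; Δ = (0.001864, 0.019946)
  [+3]  conj(Y_{3,3})(Ω₁) = (0.256403, -0.327126) ; Y_{3,3}(Ω₂) = (0.201696, -0.003866) ; Δ = (0.050451, -0.066971)
Total Σ_m = (0.228592, 0.000000). Multiply by 1.795196: (0.410367, 0.000000). P_3(cos γ) = 0.410367

0.410367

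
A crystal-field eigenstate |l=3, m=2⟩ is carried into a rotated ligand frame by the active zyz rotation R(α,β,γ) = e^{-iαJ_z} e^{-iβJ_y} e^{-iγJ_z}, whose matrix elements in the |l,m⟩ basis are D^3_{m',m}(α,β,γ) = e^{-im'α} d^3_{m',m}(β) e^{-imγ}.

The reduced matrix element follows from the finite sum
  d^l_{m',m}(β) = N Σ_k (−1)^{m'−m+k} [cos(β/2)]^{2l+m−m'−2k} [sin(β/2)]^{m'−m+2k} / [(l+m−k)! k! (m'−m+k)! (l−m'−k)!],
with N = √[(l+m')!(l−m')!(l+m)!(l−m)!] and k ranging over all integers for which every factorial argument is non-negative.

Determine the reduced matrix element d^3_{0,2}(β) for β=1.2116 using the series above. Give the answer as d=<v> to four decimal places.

d^3_{0,2}(β=1.2116) via the finite sum:
With c≡cos(β/2)=0.822047 and s≡sin(β/2)=0.569420, N=[6·6·120·1]^{1/2}=65.726707
Admissible k: 2..3 (factorial args all ≥0)
  k=2: (−1)^0·65.7267/(12)·0.8220^4·0.5694^2 = +0.810984
  k=3: (−1)^1·65.7267/(12)·0.8220^2·0.5694^4 = -0.389121
d^3_{0,2}(1.2116) = +0.810984 -0.389121 = +0.421863

d=0.4219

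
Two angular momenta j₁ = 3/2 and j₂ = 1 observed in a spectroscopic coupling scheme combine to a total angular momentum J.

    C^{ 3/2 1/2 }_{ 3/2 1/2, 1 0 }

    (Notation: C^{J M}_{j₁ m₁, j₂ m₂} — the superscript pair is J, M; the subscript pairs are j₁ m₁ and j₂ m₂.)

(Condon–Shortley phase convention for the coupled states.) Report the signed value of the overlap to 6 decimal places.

+√(1/15) = +0.258199

j₁+j₂−J=1  J+j₁−j₂=2  J−j₁+j₂=1  j₁+j₂+J+1=5
(j₁±m₁, j₂±m₂, J±M) = (2,1,1,1,2,1)
P² = 4/15
sum k=0..1:
  [0] +1/1 = 1
  [1] −1/2 = -1/2
S = 1/2
C² = P²·S² = 1/15 ; C = +0.258199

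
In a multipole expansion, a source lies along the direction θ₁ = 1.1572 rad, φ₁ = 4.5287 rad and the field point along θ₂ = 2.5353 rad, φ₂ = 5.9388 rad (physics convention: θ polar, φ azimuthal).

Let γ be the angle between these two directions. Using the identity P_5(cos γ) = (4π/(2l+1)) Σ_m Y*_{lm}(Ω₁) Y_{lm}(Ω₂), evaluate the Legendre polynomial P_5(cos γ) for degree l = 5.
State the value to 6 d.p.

Addition theorem: P_5(cos γ) = (4π/11) Σ_m Y*_{lm}(Ω₁) Y_{lm}(Ω₂), m = −5…5:
  m=-5: (-0.237435-0.181381i) × (-0.004198+0.027566i) = +0.005997-0.005784i  (running Σ = +0.005997-0.005784i)
  m=-4: (+0.307711-0.278023i) × (-0.024422-0.124794i) = -0.042211-0.031611i  (running Σ = -0.036214-0.037394i)
  m=-3: (+0.063103+0.102678i) × (+0.166441+0.279157i) = -0.018160+0.034705i  (running Σ = -0.054374-0.002689i)
  m=-2: (+0.274720-0.105726i) × (-0.358162-0.294865i) = -0.129569-0.043138i  (running Σ = -0.183943-0.045827i)
  m=-1: (+0.038220+0.205724i) × (+0.192820+0.069160i) = -0.006858+0.042311i  (running Σ = -0.190802-0.003516i)
  m=0: (+0.250846-0.000000i) × (+0.340321+0.000000i) = +0.085368+0.000000i  (running Σ = -0.105434-0.003516i)
  m=1: (-0.038220+0.205724i) × (-0.192820+0.069160i) = -0.006858-0.042311i  (running Σ = -0.112292-0.045827i)
  m=2: (+0.274720+0.105726i) × (-0.358162+0.294865i) = -0.129569+0.043138i  (running Σ = -0.241861-0.002689i)
  m=3: (-0.063103+0.102678i) × (-0.166441+0.279157i) = -0.018160-0.034705i  (running Σ = -0.260021-0.037394i)
  m=4: (+0.307711+0.278023i) × (-0.024422+0.124794i) = -0.042211+0.031611i  (running Σ = -0.302232-0.005784i)
  m=5: (+0.237435-0.181381i) × (+0.004198+0.027566i) = +0.005997+0.005784i  (running Σ = -0.296235-0.000000i)
Σ over m = -0.296235-0.000000i; ×(4π/11) → -0.338418-0.000000i. Real part: -0.338418

-0.338418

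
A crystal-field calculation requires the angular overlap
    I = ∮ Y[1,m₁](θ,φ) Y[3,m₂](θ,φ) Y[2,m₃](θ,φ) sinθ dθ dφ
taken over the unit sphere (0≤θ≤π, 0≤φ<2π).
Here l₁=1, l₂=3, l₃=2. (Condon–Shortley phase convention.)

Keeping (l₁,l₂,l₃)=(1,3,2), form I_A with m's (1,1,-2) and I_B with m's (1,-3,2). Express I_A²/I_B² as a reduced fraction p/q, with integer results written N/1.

1/15

Same 1,3,2: normalisation and zero-m 3j drop out of the ratio.
A: Δ: 2! 0! 4! / 7! → 1/105; sum: t=0:+1/48 = 1/48; 3j²(1 3 2; 1 1 -2) = Δ·Π!·Σ² = 1/105  (sign +1)
B: Δ: 2! 0! 4! / 7! → 1/105; sum: t=0:+1/48 = 1/48; 3j²(1 3 2; 1 -3 2) = Δ·Π!·Σ² = 1/7  (sign +1)
I_A²/I_B² = (1/105)/(1/7) = 1/15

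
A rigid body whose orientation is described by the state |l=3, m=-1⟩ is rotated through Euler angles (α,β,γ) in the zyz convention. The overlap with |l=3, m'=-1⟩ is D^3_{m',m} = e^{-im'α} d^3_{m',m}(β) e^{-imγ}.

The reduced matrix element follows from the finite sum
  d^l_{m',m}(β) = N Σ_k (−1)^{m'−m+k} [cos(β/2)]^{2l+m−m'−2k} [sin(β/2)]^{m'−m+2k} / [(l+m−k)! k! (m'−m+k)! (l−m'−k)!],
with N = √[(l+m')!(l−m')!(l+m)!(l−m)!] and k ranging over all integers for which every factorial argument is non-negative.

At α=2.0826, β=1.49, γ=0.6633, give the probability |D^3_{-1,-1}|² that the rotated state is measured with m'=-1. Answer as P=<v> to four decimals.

D^3_{-1,-1}(2.0826,1.4900,0.6633) = e^{-i·-1·2.0826}·d^3_{-1,-1}(1.4900)·e^{-i·-1·0.6633}. Compute d first:
c=cos(1.490000/2)=0.735088, s=sin(1.490000/2)=0.677972; N=√[2·24·2·24]=48.000000
k: max(0,(-1)−(-1))=0 … min(3+(-1),3−(-1))=2
  k=0: (−1)^0·48.0000/(48)·0.7351^6·0.6780^0 = +0.157774
  k=1: (−1)^1·48.0000/(6)·0.7351^4·0.6780^2 = -1.073669
  k=2: (−1)^2·48.0000/(8)·0.7351^2·0.6780^4 = +0.684978
d^3_{-1,-1}(1.4900) = +0.157774 -1.073669 +0.684978 = -0.230917
|D^3_{-1,-1}|² = |d^3_{-1,-1}(β)|² = (-0.230917)² = 0.053323 (the z-rotation phases have unit modulus)

P=0.0533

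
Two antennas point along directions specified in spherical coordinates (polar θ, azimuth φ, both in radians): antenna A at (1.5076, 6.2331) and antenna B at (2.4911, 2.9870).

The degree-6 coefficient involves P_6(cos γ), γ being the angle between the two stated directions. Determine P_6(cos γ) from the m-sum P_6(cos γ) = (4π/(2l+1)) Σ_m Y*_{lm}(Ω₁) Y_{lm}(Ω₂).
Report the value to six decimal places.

Term-by-term m-sum for l=6 (normalisation 4π/13 = 0.966644):
  m=-6: Y*=(0.455935, -0.141293)  Y=(0.014290, 0.019064)  product (0.009209, 0.006673)
  m=-5: Y*=(0.101371, -0.025930)  Y=(0.077639, 0.075732)  product (0.009834, 0.005664)
  m=-4: Y*=(-0.331644, 0.067345)  Y=(0.233256, 0.165950)  product (-0.088534, -0.039328)
  m=-3: Y*=(-0.119521, 0.018095)  Y=(0.408339, 0.204236)  product (-0.052501, -0.017021)
  m=-2: Y*=(0.299767, -0.030129)  Y=(0.322589, 0.103044)  product (0.099806, 0.021170)
  m=-1: Y*=(0.126578, -0.006345)  Y=(-0.149877, -0.023356)  product (-0.019119, -0.002005)
  m=+0: Y*=(-0.291542, -0.000000)  Y=(-0.392000, 0.000000)  product (0.114284, 0.000000)
  m=+1: Y*=(-0.126578, -0.006345)  Y=(0.149877, -0.023356)  product (-0.019119, 0.002005)
  m=+2: Y*=(0.299767, 0.030129)  Y=(0.322589, -0.103044)  product (0.099806, -0.021170)
  m=+3: Y*=(0.119521, 0.018095)  Y=(-0.408339, 0.204236)  product (-0.052501, 0.017021)
  m=+4: Y*=(-0.331644, -0.067345)  Y=(0.233256, -0.165950)  product (-0.088534, 0.039328)
  m=+5: Y*=(-0.101371, -0.025930)  Y=(-0.077639, 0.075732)  product (0.009834, -0.005664)
  m=+6: Y*=(0.455935, 0.141293)  Y=(0.014290, -0.019064)  product (0.009209, -0.006673)
Σ over m = (0.031675, 0.000000); ×(4π/13) → (0.030619, 0.000000). Real part: 0.030619

0.030619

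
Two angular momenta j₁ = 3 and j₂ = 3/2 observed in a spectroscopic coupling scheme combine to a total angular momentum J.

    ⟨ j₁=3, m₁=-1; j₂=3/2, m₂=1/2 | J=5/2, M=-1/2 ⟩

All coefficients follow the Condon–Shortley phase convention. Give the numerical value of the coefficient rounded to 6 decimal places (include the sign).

j₁+j₂−J=2  J+j₁−j₂=4  J−j₁+j₂=1  j₁+j₂+J+1=8
(j₁±m₁, j₂±m₂, J±M) = (2,4,2,1,2,3)
P² = 288/35
sum k=1..2:
  [1] −1/6 = -1/6
  [2] +1/8 = 1/8
S = -1/24
C² = P²·S² = 1/70 ; C = -0.119523

-0.119523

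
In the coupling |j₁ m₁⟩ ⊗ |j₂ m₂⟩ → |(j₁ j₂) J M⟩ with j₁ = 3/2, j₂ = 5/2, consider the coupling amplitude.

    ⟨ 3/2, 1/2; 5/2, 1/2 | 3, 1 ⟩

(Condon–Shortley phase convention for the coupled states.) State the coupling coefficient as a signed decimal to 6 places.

triangle: 1!*2!*4!/8! = 48/40320
(j±m)!: 2!*1!*3!*2!*4!*2! = 1152
prefactor² = (2J+1)*Δ*N² = 48/5
  k=0: +1/(0!*1!*1!*3!*1!*1!) = 1/6
  k=1: −1/(1!*0!*0!*2!*2!*2!) = -1/8
Σ = 1/24  ⇒  CG² = 48/5*(1/24)² = 1/60
CG = +√(1/60) = +0.129099

+√(1/60) = +0.129099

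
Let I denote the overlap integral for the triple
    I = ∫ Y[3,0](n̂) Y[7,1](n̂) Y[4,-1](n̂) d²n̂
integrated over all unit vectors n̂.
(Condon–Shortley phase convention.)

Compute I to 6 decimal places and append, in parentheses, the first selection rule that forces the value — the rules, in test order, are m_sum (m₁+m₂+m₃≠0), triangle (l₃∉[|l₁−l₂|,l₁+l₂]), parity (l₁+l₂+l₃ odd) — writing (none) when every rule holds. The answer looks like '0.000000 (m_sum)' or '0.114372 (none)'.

-0.225497 (none)

Checks pass: Σm=0; 14 even; l₃=4∈[4,10].
(2·3+1)(2·7+1)(2·4+1) = 945
Δ: 6! 0! 8! / 15! → 1/45045
sum: t=3:−1/20736 = -1/20736
3j²(3 7 4; 0 0 0) = Δ·Π!·Σ² = 35/1287  (sign -1)
sum: t=3:−1/25920 = -1/25920
3j²(3 7 4; 0 1 -1) = Δ·Π!·Σ² = 32/1287  (sign +1)
combine: 4πI² = 945·35/1287·32/1287 = 39200/61347
take √, sign -1: I = -0.22549735
No selection rule forces the value: the integral is nonzero (none).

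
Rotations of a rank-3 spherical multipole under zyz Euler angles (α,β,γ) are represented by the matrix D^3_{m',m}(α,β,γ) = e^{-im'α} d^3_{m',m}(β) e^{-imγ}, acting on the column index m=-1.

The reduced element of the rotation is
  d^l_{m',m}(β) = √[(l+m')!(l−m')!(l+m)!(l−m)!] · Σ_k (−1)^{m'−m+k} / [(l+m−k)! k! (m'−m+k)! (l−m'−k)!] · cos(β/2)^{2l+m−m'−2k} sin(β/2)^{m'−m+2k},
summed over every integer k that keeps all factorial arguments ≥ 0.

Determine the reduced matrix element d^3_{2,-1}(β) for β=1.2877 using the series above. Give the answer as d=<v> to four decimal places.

d^3_{2,-1}(β=1.2877) via the finite sum:
c=cos(1.287700/2)=0.799791, s=sin(1.287700/2)=0.600279; N=√[120·1·2·24]=75.894664
k: max(0,(-1)−(2))=0 … min(3+(-1),3−(2))=1
  k=0: (−1)^3·75.8947/(12)·0.7998^3·0.6003^3 = -0.699872
  k=1: (−1)^4·75.8947/(24)·0.7998^1·0.6003^5 = +0.197125
d^3_{2,-1}(1.2877) = -0.699872 +0.197125 = -0.502747

d=-0.5027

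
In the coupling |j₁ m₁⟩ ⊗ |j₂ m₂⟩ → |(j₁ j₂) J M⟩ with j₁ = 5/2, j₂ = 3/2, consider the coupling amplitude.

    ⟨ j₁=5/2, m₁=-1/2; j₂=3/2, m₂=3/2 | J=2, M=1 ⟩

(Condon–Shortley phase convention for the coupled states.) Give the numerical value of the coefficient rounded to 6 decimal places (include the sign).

j₁+j₂−J=2  J+j₁−j₂=3  J−j₁+j₂=1  j₁+j₂+J+1=7
(j₁±m₁, j₂±m₂, J±M) = (2,3,3,0,3,1)
P² = 36/7
sum k=2..2:
  [2] +1/4 = 1/4
S = 1/4
C² = P²·S² = 9/28 ; C = +0.566947

+0.566947  (= +√(9/28))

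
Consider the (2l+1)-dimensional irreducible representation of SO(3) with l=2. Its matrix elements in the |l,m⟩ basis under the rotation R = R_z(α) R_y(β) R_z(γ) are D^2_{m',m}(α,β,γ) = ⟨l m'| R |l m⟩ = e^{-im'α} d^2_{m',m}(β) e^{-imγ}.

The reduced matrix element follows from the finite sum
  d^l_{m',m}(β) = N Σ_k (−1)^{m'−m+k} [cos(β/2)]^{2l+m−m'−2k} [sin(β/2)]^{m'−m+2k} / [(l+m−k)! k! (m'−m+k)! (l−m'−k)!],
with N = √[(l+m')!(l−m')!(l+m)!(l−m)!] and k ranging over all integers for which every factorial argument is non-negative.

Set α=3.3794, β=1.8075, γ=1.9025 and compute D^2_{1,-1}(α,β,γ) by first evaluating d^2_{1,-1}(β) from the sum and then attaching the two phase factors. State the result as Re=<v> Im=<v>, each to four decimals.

Re=0.0307 Im=-0.3263

D^2_{1,-1}(3.3794,1.8075,1.9025) = e^{-i·1·3.3794}·d^2_{1,-1}(1.8075)·e^{-i·-1·1.9025}. Compute d first:
With c≡cos(β/2)=0.618668 and s≡sin(β/2)=0.785652, N=[6·1·1·6]^{1/2}=6.000000
Admissible k: 0..1 (factorial args all ≥0)
  k=0: (−1)^2·6.0000/(2)·0.6187^2·0.7857^2 = +0.708757
  k=1: (−1)^3·6.0000/(6)·0.6187^0·0.7857^4 = -0.380997
d^2_{1,-1}(1.8075) = +0.708757 -0.380997 = +0.327760
Phases: e^{-i·(1)·3.3794}=-0.971857+0.235572i, e^{-i·(-1)·1.9025}=-0.325654+0.945489i ⇒ D=+0.030730-0.326316i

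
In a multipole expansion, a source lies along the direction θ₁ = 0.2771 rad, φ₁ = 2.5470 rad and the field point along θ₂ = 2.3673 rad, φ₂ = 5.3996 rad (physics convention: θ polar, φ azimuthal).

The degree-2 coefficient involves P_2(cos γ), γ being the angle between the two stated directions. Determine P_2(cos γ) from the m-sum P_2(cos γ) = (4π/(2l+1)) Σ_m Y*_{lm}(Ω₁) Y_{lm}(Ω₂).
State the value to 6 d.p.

0.637943

Summing Y*_{l m}(θ₁,φ₁)·Y_{l m}(θ₂,φ₂) over m ∈ [−2, 2]; prefactor 4π/(2·2+1) = 2.513274:
  m=-2: (+0.010766-0.026829i) × (-0.036847+0.185218i) = +0.004573+0.002983i  (running Σ = +0.004573+0.002983i)
  m=-1: (-0.168394+0.113873i) × (-0.244986-0.298523i) = +0.075248+0.022372i  (running Σ = +0.079820+0.025355i)
  m=0: (+0.559972-0.000000i) × (+0.168203+0.000000i) = +0.094189+0.000000i  (running Σ = +0.174009+0.025355i)
  m=1: (+0.168394+0.113873i) × (+0.244986-0.298523i) = +0.075248-0.022372i  (running Σ = +0.249257+0.002983i)
  m=2: (+0.010766+0.026829i) × (-0.036847-0.185218i) = +0.004573-0.002983i  (running Σ = +0.253829-0.000000i)
Accumulated sum +0.253829-0.000000i; after 4π/(2l+1) scaling, +0.637943-0.000000i ⇒ P_2 = 0.637943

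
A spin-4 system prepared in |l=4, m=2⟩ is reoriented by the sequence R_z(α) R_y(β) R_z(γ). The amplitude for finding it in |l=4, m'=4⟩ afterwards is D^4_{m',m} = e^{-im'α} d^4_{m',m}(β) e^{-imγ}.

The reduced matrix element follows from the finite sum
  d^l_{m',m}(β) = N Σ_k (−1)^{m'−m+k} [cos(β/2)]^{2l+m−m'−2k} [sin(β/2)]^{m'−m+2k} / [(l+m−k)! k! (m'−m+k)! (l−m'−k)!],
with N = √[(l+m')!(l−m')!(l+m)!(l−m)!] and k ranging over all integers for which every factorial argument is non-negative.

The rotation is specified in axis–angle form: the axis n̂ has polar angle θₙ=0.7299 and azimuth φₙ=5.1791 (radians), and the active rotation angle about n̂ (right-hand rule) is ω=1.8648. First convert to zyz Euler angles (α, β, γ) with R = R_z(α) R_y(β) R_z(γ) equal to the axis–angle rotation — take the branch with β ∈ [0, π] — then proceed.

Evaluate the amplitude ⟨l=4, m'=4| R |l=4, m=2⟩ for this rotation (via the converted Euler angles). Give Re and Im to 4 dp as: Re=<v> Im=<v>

Axis–angle → zyz. n̂ = (sinθₙcosφₙ, sinθₙsinφₙ, cosθₙ) = (+0.300025, -0.595483, +0.745241), ω = 1.8648.
R = I cosω + sinω [n̂]ₓ + (1−cosω) n̂n̂ᵀ gives
  R = [-0.173686, -0.943697, -0.281547; +0.482830, +0.167572, -0.859531; +0.858317, -0.285228, +0.426541]
β = atan2(√(R₁₃²+R₂₃²), R₃₃) = 1.130132; α = atan2(R₂₃, R₁₃) mod 2π = 4.395845; γ = atan2(R₃₂, −R₃₁) mod 2π = 3.462423
Split into d^4_{4,2}(β=1.1301) × two z-phases.
With c≡cos(β/2)=0.844553 and s≡sin(β/2)=0.535471, N=[40320·1·720·2]^{1/2}=7619.763776
k∈{0} keeps every argument non-negative
  k=0: (−1)^2·7619.7638/(1440)·0.8446^6·0.5355^2 = +0.550572
d^4_{4,2}(1.1301) = +0.550572
Attach z-rotation phases: D = e^{-i(4)(4.3958)}·(+0.550572)·e^{-i(2)(3.4624)} = +0.446649+0.321923i

Re=0.4466 Im=0.3219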